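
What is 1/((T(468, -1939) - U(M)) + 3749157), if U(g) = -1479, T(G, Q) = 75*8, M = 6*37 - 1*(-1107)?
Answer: 1/3751236 ≈ 2.6658e-7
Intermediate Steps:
M = 1329 (M = 222 + 1107 = 1329)
T(G, Q) = 600
1/((T(468, -1939) - U(M)) + 3749157) = 1/((600 - 1*(-1479)) + 3749157) = 1/((600 + 1479) + 3749157) = 1/(2079 + 3749157) = 1/3751236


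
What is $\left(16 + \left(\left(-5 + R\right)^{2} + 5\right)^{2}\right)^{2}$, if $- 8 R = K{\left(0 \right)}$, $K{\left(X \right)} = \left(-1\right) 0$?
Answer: $839056$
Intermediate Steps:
$K{\left(X \right)} = 0$
$R = 0$ ($R = \left(- \frac{1}{8}\right) 0 = 0$)
$\left(16 + \left(\left(-5 + R\right)^{2} + 5\right)^{2}\right)^{2} = \left(16 + \left(\left(-5 + 0\right)^{2} + 5\right)^{2}\right)^{2} = \left(16 + \left(\left(-5\right)^{2} + 5\right)^{2}\right)^{2} = \left(16 + \left(25 + 5\right)^{2}\right)^{2} = \left(16 + 30^{2}\right)^{2} = \left(16 + 900\right)^{2} = 916^{2} = 839056$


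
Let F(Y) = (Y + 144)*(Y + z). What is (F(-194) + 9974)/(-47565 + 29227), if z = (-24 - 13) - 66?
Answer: -12412/9169 ≈ -1.3537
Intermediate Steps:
z = -103 (z = -37 - 66 = -103)
F(Y) = (-103 + Y)*(144 + Y) (F(Y) = (Y + 144)*(Y - 103) = (144 + Y)*(-103 + Y) = (-103 + Y)*(144 + Y))
(F(-194) + 9974)/(-47565 + 29227) = ((-14832 + (-194)² + 41*(-194)) + 9974)/(-47565 + 29227) = ((-14832 + 37636 - 7954) + 9974)/(-18338) = (14850 + 9974)*(-1/18338) = 24824*(-1/18338) = -12412/9169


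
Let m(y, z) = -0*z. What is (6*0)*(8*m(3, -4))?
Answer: 0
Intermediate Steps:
m(y, z) = 0 (m(y, z) = -4*0 = 0)
(6*0)*(8*m(3, -4)) = (6*0)*(8*0) = 0*0 = 0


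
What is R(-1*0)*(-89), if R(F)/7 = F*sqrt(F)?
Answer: 0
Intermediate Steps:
R(F) = 7*F**(3/2) (R(F) = 7*(F*sqrt(F)) = 7*F**(3/2))
R(-1*0)*(-89) = (7*(-1*0)**(3/2))*(-89) = (7*0**(3/2))*(-89) = (7*0)*(-89) = 0*(-89) = 0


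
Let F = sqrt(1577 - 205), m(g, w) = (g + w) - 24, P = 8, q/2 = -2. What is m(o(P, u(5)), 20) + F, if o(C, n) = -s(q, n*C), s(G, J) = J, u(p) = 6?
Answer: -52 + 14*sqrt(7) ≈ -14.959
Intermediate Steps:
q = -4 (q = 2*(-2) = -4)
o(C, n) = -C*n (o(C, n) = -n*C = -C*n)
m(g, w) = -24 + g + w
F = 14*sqrt(7) (F = sqrt(1372) = 14*sqrt(7) ≈ 37.041)
m(o(P, u(5)), 20) + F = (-24 - 1*8*6 + 20) + 14*sqrt(7) = (-24 - 48 + 20) + 14*sqrt(7) = -52 + 14*sqrt(7)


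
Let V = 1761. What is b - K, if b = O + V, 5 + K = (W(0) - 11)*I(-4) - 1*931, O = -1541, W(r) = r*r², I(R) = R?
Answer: 1112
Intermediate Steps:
W(r) = r³
K = -892 (K = -5 + ((0³ - 11)*(-4) - 1*931) = -5 + ((0 - 11)*(-4) - 931) = -5 + (-11*(-4) - 931) = -5 + (44 - 931) = -5 - 887 = -892)
b = 220 (b = -1541 + 1761 = 220)
b - K = 220 - 1*(-892) = 220 + 892 = 1112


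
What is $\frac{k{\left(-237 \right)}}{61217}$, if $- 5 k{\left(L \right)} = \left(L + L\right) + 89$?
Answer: $\frac{77}{61217} \approx 0.0012578$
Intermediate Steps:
$k{\left(L \right)} = - \frac{89}{5} - \frac{2 L}{5}$ ($k{\left(L \right)} = - \frac{\left(L + L\right) + 89}{5} = - \frac{2 L + 89}{5} = - \frac{89 + 2 L}{5} = - \frac{89}{5} - \frac{2 L}{5}$)
$\frac{k{\left(-237 \right)}}{61217} = \frac{- \frac{89}{5} - - \frac{474}{5}}{61217} = \left(- \frac{89}{5} + \frac{474}{5}\right) \frac{1}{61217} = 77 \cdot \frac{1}{61217} = \frac{77}{61217}$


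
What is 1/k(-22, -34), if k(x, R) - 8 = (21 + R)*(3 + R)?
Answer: 1/411 ≈ 0.0024331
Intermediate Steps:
k(x, R) = 8 + (3 + R)*(21 + R) (k(x, R) = 8 + (21 + R)*(3 + R) = 8 + (3 + R)*(21 + R))
1/k(-22, -34) = 1/(71 + (-34)**2 + 24*(-34)) = 1/(71 + 1156 - 816) = 1/411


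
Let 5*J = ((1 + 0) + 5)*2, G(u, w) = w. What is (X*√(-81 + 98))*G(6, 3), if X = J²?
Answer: 432*√17/25 ≈ 71.247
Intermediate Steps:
J = 12/5 (J = (((1 + 0) + 5)*2)/5 = ((1 + 5)*2)/5 = (6*2)/5 = (⅕)*12 = 12/5 ≈ 2.4000)
X = 144/25 (X = (12/5)² = 144/25 ≈ 5.7600)
(X*√(-81 + 98))*G(6, 3) = (144*√(-81 + 98)/25)*3 = (144*√17/25)*3 = 432*√17/25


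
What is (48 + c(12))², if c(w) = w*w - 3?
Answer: 35721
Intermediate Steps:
c(w) = -3 + w² (c(w) = w² - 3 = -3 + w²)
(48 + c(12))² = (48 + (-3 + 12²))² = (48 + (-3 + 144))² = (48 + 141)² = 189² = 35721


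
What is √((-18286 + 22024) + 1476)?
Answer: √5214 ≈ 72.208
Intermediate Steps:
√((-18286 + 22024) + 1476) = √(3738 + 1476) = √5214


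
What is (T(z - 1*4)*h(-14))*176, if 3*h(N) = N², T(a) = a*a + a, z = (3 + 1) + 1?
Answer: 68992/3 ≈ 22997.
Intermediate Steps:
z = 5 (z = 4 + 1 = 5)
T(a) = a + a² (T(a) = a² + a = a + a²)
h(N) = N²/3
(T(z - 1*4)*h(-14))*176 = (((5 - 1*4)*(1 + (5 - 1*4)))*((⅓)*(-14)²))*176 = (((5 - 4)*(1 + (5 - 4)))*((⅓)*196))*176 = ((1*(1 + 1))*(196/3))*176 = ((1*2)*(196/3))*176 = (2*(196/3))*176 = (392/3)*176 = 68992/3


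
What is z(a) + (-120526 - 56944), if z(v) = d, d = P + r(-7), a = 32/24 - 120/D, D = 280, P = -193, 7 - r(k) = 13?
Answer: -177669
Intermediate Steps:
r(k) = -6 (r(k) = 7 - 1*13 = 7 - 13 = -6)
a = 19/21 (a = 32/24 - 120/280 = 32*(1/24) - 120*1/280 = 4/3 - 3/7 = 19/21 ≈ 0.90476)
d = -199 (d = -193 - 6 = -199)
z(v) = -199
z(a) + (-120526 - 56944) = -199 + (-120526 - 56944) = -199 - 177470 = -177669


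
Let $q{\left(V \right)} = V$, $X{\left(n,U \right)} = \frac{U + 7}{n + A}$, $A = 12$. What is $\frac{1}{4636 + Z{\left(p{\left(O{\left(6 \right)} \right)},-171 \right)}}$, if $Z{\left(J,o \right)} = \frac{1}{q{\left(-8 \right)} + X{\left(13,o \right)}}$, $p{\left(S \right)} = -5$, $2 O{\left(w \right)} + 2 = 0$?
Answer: $\frac{364}{1687479} \approx 0.00021571$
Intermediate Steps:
$O{\left(w \right)} = -1$ ($O{\left(w \right)} = -1 + \frac{1}{2} \cdot 0 = -1 + 0 = -1$)
$X{\left(n,U \right)} = \frac{7 + U}{12 + n}$ ($X{\left(n,U \right)} = \frac{U + 7}{n + 12} = \frac{7 + U}{12 + n}$)
$Z{\left(J,o \right)} = \frac{1}{- \frac{193}{25} + \frac{o}{25}}$ ($Z{\left(J,o \right)} = \frac{1}{-8 + \frac{7 + o}{12 + 13}} = \frac{1}{-8 + \frac{7 + o}{25}} = \frac{1}{-8 + \left(\frac{7}{25} + \frac{o}{25}\right)} = \frac{1}{- \frac{193}{25} + \frac{o}{25}}$)
$\frac{1}{4636 + Z{\left(p{\left(O{\left(6 \right)} \right)},-171 \right)}} = \frac{1}{4636 + \frac{25}{-193 - 171}} = \frac{1}{4636 + \frac{25}{-364}} = \frac{1}{4636 + 25 \left(- \frac{1}{364}\right)} = \frac{1}{4636 - \frac{25}{364}} = \frac{1}{\frac{1687479}{364}} = \frac{364}{1687479}$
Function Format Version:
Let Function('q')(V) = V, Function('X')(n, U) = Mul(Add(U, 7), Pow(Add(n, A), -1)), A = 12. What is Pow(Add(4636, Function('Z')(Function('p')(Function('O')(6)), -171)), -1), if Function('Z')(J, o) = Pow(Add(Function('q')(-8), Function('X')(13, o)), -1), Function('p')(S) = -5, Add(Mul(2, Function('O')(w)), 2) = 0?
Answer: Rational(364, 1687479) ≈ 0.00021571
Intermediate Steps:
Function('O')(w) = -1 (Function('O')(w) = Add(-1, Mul(Rational(1, 2), 0)) = Add(-1, 0) = -1)
Function('X')(n, U) = Mul(Pow(Add(12, n), -1), Add(7, U)) (Function('X')(n, U) = Mul(Add(U, 7), Pow(Add(n, 12), -1)) = Mul(Add(7, U), Pow(Add(12, n), -1)) = Mul(Pow(Add(12, n), -1), Add(7, U)))
Function('Z')(J, o) = Pow(Add(Rational(-193, 25), Mul(Rational(1, 25), o)), -1) (Function('Z')(J, o) = Pow(Add(-8, Mul(Pow(Add(12, 13), -1), Add(7, o))), -1) = Pow(Add(-8, Mul(Pow(25, -1), Add(7, o))), -1) = Pow(Add(-8, Mul(Rational(1, 25), Add(7, o))), -1) = Pow(Add(-8, Add(Rational(7, 25), Mul(Rational(1, 25), o))), -1) = Pow(Add(Rational(-193, 25), Mul(Rational(1, 25), o)), -1))
Pow(Add(4636, Function('Z')(Function('p')(Function('O')(6)), -171)), -1) = Pow(Add(4636, Mul(25, Pow(Add(-193, -171), -1))), -1) = Pow(Add(4636, Mul(25, Pow(-364, -1))), -1) = Pow(Add(4636, Mul(25, Rational(-1, 364))), -1) = Pow(Add(4636, Rational(-25, 364)), -1) = Pow(Rational(1687479, 364), -1) = Rational(364, 1687479)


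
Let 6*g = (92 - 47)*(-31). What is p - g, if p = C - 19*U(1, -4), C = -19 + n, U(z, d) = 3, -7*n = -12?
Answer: 2215/14 ≈ 158.21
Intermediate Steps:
n = 12/7 (n = -⅐*(-12) = 12/7 ≈ 1.7143)
C = -121/7 (C = -19 + 12/7 = -121/7 ≈ -17.286)
p = -520/7 (p = -121/7 - 19*3 = -121/7 - 57 = -520/7 ≈ -74.286)
g = -465/2 (g = ((92 - 47)*(-31))/6 = (45*(-31))/6 = (⅙)*(-1395) = -465/2 ≈ -232.50)
p - g = -520/7 - 1*(-465/2) = -520/7 + 465/2 = 2215/14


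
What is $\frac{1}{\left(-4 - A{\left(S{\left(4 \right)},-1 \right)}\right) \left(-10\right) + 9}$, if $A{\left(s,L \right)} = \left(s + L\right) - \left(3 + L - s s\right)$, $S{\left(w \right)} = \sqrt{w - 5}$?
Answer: $\frac{9}{181} - \frac{10 i}{181} \approx 0.049724 - 0.055249 i$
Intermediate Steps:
$S{\left(w \right)} = \sqrt{-5 + w}$
$A{\left(s,L \right)} = -3 + s + s^{2}$ ($A{\left(s,L \right)} = \left(L + s\right) - \left(3 + L - s^{2}\right) = -3 + s + s^{2}$)
$\frac{1}{\left(-4 - A{\left(S{\left(4 \right)},-1 \right)}\right) \left(-10\right) + 9} = \frac{1}{\left(-4 - \left(-3 + \sqrt{-5 + 4} + \left(\sqrt{-5 + 4}\right)^{2}\right)\right) \left(-10\right) + 9} = \frac{1}{\left(-4 - \left(-3 + \sqrt{-1} + \left(\sqrt{-1}\right)^{2}\right)\right) \left(-10\right) + 9} = \frac{1}{\left(-4 - \left(-3 + i + i^{2}\right)\right) \left(-10\right) + 9} = \frac{1}{\left(-4 - \left(-3 + i - 1\right)\right) \left(-10\right) + 9} = \frac{1}{\left(-4 - \left(-4 + i\right)\right) \left(-10\right) + 9} = \frac{1}{\left(-4 + \left(4 - i\right)\right) \left(-10\right) + 9} = \frac{1}{- i \left(-10\right) + 9} = \frac{1}{10 i + 9} = \frac{1}{9 + 10 i} = \frac{9 - 10 i}{181}$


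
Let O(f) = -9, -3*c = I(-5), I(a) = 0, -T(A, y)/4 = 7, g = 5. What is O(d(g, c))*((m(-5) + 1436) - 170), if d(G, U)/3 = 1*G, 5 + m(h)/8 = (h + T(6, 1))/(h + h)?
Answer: -56358/5 ≈ -11272.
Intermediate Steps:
T(A, y) = -28 (T(A, y) = -4*7 = -28)
m(h) = -40 + 4*(-28 + h)/h (m(h) = -40 + 8*((h - 28)/(h + h)) = -40 + 8*((-28 + h)/((2*h))) = -40 + 8*((-28 + h)*(1/(2*h))) = -40 + 8*((-28 + h)/(2*h)) = -40 + 4*(-28 + h)/h)
c = 0 (c = -⅓*0 = 0)
d(G, U) = 3*G (d(G, U) = 3*(1*G) = 3*G)
O(d(g, c))*((m(-5) + 1436) - 170) = -9*(((-36 - 112/(-5)) + 1436) - 170) = -9*(((-36 - 112*(-⅕)) + 1436) - 170) = -9*(((-36 + 112/5) + 1436) - 170) = -9*((-68/5 + 1436) - 170) = -9*(7112/5 - 170) = -9*6262/5 = -56358/5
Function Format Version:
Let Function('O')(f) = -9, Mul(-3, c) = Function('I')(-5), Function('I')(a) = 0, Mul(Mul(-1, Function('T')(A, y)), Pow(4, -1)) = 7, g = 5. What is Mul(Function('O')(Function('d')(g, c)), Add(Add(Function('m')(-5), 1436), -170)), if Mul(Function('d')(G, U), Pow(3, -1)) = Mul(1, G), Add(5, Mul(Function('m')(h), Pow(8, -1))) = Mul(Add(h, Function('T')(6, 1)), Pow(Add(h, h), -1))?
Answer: Rational(-56358, 5) ≈ -11272.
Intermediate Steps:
Function('T')(A, y) = -28 (Function('T')(A, y) = Mul(-4, 7) = -28)
Function('m')(h) = Add(-40, Mul(4, Pow(h, -1), Add(-28, h))) (Function('m')(h) = Add(-40, Mul(8, Mul(Add(h, -28), Pow(Add(h, h), -1)))) = Add(-40, Mul(8, Mul(Add(-28, h), Pow(Mul(2, h), -1)))) = Add(-40, Mul(8, Mul(Add(-28, h), Mul(Rational(1, 2), Pow(h, -1))))) = Add(-40, Mul(8, Mul(Rational(1, 2), Pow(h, -1), Add(-28, h)))) = Add(-40, Mul(4, Pow(h, -1), Add(-28, h))))
c = 0 (c = Mul(Rational(-1, 3), 0) = 0)
Function('d')(G, U) = Mul(3, G) (Function('d')(G, U) = Mul(3, Mul(1, G)) = Mul(3, G))
Mul(Function('O')(Function('d')(g, c)), Add(Add(Function('m')(-5), 1436), -170)) = Mul(-9, Add(Add(Add(-36, Mul(-112, Pow(-5, -1))), 1436), -170)) = Mul(-9, Add(Add(Add(-36, Mul(-112, Rational(-1, 5))), 1436), -170)) = Mul(-9, Add(Add(Add(-36, Rational(112, 5)), 1436), -170)) = Mul(-9, Add(Add(Rational(-68, 5), 1436), -170)) = Mul(-9, Add(Rational(7112, 5), -170)) = Mul(-9, Rational(6262, 5)) = Rational(-56358, 5)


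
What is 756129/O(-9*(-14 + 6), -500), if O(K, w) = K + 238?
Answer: 756129/310 ≈ 2439.1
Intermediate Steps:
O(K, w) = 238 + K
756129/O(-9*(-14 + 6), -500) = 756129/(238 - 9*(-14 + 6)) = 756129/(238 - 9*(-8)) = 756129/(238 + 72) = 756129/310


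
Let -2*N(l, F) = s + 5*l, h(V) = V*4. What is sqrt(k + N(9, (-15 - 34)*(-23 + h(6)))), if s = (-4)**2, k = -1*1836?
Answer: I*sqrt(7466)/2 ≈ 43.203*I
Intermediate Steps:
h(V) = 4*V
k = -1836
s = 16
N(l, F) = -8 - 5*l/2 (N(l, F) = -(16 + 5*l)/2 = -8 - 5*l/2)
sqrt(k + N(9, (-15 - 34)*(-23 + h(6)))) = sqrt(-1836 + (-8 - 5/2*9)) = sqrt(-1836 + (-8 - 45/2)) = sqrt(-1836 - 61/2) = sqrt(-3733/2) = I*sqrt(7466)/2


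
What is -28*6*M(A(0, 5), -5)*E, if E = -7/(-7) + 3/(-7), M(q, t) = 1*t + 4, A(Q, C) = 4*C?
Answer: 96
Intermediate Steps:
M(q, t) = 4 + t (M(q, t) = t + 4 = 4 + t)
E = 4/7 (E = -7*(-⅐) + 3*(-⅐) = 1 - 3/7 = 4/7 ≈ 0.57143)
-28*6*M(A(0, 5), -5)*E = -28*6*(4 - 5)*4/7 = -28*6*(-1)*4/7 = -(-168)*4/7 = -28*(-24/7) = 96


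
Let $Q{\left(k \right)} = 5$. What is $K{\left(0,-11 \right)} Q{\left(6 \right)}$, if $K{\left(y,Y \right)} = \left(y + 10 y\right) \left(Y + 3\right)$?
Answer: $0$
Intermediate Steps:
$K{\left(y,Y \right)} = 11 y \left(3 + Y\right)$
$K{\left(0,-11 \right)} Q{\left(6 \right)} = 11 \cdot 0 \left(3 - 11\right) 5 = 11 \cdot 0 \left(-8\right) 5 = 0 \cdot 5 = 0$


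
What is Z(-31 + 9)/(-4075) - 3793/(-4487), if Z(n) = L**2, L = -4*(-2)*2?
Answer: 14307803/18284525 ≈ 0.78251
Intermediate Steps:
L = 16 (L = 8*2 = 16)
Z(n) = 256 (Z(n) = 16**2 = 256)
Z(-31 + 9)/(-4075) - 3793/(-4487) = 256/(-4075) - 3793/(-4487) = 256*(-1/4075) - 3793*(-1/4487) = -256/4075 + 3793/4487 = 14307803/18284525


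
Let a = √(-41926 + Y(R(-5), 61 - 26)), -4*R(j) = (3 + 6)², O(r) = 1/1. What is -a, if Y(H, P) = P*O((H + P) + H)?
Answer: -I*√41891 ≈ -204.67*I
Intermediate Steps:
O(r) = 1
R(j) = -81/4 (R(j) = -(3 + 6)²/4 = -¼*9² = -¼*81 = -81/4)
Y(H, P) = P (Y(H, P) = P*1 = P)
a = I*√41891 (a = √(-41926 + (61 - 26)) = √(-41926 + 35) = √(-41891) = I*√41891 ≈ 204.67*I)
-a = -I*√41891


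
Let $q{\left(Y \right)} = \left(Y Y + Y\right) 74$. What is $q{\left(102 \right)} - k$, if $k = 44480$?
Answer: $732964$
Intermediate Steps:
$q{\left(Y \right)} = 74 Y + 74 Y^{2}$ ($q{\left(Y \right)} = \left(Y^{2} + Y\right) 74 = \left(Y + Y^{2}\right) 74 = 74 Y + 74 Y^{2}$)
$q{\left(102 \right)} - k = 74 \cdot 102 \left(1 + 102\right) - 44480 = 74 \cdot 102 \cdot 103 - 44480 = 777444 - 44480 = 732964$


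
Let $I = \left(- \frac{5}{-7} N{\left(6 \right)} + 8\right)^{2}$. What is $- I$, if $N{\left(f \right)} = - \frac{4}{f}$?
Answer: $- \frac{24964}{441} \approx -56.608$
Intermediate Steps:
$I = \frac{24964}{441}$ ($I = \left(- \frac{5}{-7} \left(- \frac{4}{6}\right) + 8\right)^{2} = \left(\left(-5\right) \left(- \frac{1}{7}\right) \left(\left(-4\right) \frac{1}{6}\right) + 8\right)^{2} = \left(\frac{5}{7} \left(- \frac{2}{3}\right) + 8\right)^{2} = \left(- \frac{10}{21} + 8\right)^{2} = \left(\frac{158}{21}\right)^{2} = \frac{24964}{441} \approx 56.608$)
$- I = \left(-1\right) \frac{24964}{441} = - \frac{24964}{441}$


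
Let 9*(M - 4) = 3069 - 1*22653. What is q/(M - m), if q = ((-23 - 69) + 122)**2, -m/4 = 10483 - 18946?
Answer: -75/3002 ≈ -0.024983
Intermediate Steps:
M = -2172 (M = 4 + (3069 - 1*22653)/9 = 4 + (3069 - 22653)/9 = 4 + (1/9)*(-19584) = 4 - 2176 = -2172)
m = 33852 (m = -4*(10483 - 18946) = -4*(-8463) = 33852)
q = 900 (q = (-92 + 122)**2 = 30**2 = 900)
q/(M - m) = 900/(-2172 - 1*33852) = 900/(-2172 - 33852) = 900/(-36024) = 900*(-1/36024) = -75/3002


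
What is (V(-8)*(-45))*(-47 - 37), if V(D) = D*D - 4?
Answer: 226800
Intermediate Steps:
V(D) = -4 + D² (V(D) = D² - 4 = -4 + D²)
(V(-8)*(-45))*(-47 - 37) = ((-4 + (-8)²)*(-45))*(-47 - 37) = ((-4 + 64)*(-45))*(-84) = (60*(-45))*(-84) = -2700*(-84) = 226800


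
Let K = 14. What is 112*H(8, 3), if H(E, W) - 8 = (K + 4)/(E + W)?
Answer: 11872/11 ≈ 1079.3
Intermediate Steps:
H(E, W) = 8 + 18/(E + W) (H(E, W) = 8 + (14 + 4)/(E + W) = 8 + 18/(E + W))
112*H(8, 3) = 112*(2*(9 + 4*8 + 4*3)/(8 + 3)) = 112*(2*(9 + 32 + 12)/11) = 112*(2*(1/11)*53) = 112*(106/11) = 11872/11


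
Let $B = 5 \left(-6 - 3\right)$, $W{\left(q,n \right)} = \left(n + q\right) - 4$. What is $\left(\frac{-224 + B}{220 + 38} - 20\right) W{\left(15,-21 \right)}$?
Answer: $\frac{27145}{129} \approx 210.43$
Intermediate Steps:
$W{\left(q,n \right)} = -4 + n + q$
$B = -45$ ($B = 5 \left(-9\right) = -45$)
$\left(\frac{-224 + B}{220 + 38} - 20\right) W{\left(15,-21 \right)} = \left(\frac{-224 - 45}{220 + 38} - 20\right) \left(-4 - 21 + 15\right) = \left(- \frac{269}{258} - 20\right) \left(-10\right) = \left(- \frac{5429}{258}\right) \left(-10\right) = \frac{27145}{129}$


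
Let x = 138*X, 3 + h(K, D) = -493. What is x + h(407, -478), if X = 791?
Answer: 108662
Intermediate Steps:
h(K, D) = -496 (h(K, D) = -3 - 493 = -496)
x = 109158 (x = 138*791 = 109158)
x + h(407, -478) = 109158 - 496 = 108662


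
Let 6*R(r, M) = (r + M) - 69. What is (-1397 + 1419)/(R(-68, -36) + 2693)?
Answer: 132/15985 ≈ 0.0082577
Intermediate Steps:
R(r, M) = -23/2 + M/6 + r/6 (R(r, M) = ((r + M) - 69)/6 = ((M + r) - 69)/6 = (-69 + M + r)/6 = -23/2 + M/6 + r/6)
(-1397 + 1419)/(R(-68, -36) + 2693) = (-1397 + 1419)/((-23/2 + (⅙)*(-36) + (⅙)*(-68)) + 2693) = 22/((-23/2 - 6 - 34/3) + 2693) = 22/(-173/6 + 2693) = 22/(15985/6) = 22*(6/15985) = 132/15985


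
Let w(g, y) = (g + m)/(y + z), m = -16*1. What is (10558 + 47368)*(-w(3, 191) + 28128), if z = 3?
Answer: 158046601735/97 ≈ 1.6293e+9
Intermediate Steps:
m = -16
w(g, y) = (-16 + g)/(3 + y) (w(g, y) = (g - 16)/(y + 3) = (-16 + g)/(3 + y))
(10558 + 47368)*(-w(3, 191) + 28128) = (10558 + 47368)*(-(-16 + 3)/(3 + 191) + 28128) = 57926*(-(-13)/194 + 28128) = 57926*(-1*(-13/194) + 28128) = 57926*(13/194 + 28128) = 57926*(5456845/194) = 158046601735/97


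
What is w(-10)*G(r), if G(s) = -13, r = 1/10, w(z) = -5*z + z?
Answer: -520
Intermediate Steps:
w(z) = -4*z
r = ⅒ ≈ 0.10000
w(-10)*G(r) = -4*(-10)*(-13) = 40*(-13) = -520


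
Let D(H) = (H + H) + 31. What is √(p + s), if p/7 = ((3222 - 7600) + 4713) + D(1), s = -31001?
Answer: 5*I*√1137 ≈ 168.6*I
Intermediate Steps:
D(H) = 31 + 2*H (D(H) = 2*H + 31 = 31 + 2*H)
p = 2576 (p = 7*(((3222 - 7600) + 4713) + (31 + 2*1)) = 7*((-4378 + 4713) + (31 + 2)) = 7*(335 + 33) = 7*368 = 2576)
√(p + s) = √(2576 - 31001) = √(-28425) = 5*I*√1137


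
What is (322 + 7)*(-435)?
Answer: -143115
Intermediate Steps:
(322 + 7)*(-435) = 329*(-435) = -143115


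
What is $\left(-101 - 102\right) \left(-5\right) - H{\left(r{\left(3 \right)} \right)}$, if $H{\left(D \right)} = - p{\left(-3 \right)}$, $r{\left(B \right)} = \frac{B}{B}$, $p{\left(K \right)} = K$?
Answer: $1012$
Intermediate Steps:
$r{\left(B \right)} = 1$
$H{\left(D \right)} = 3$ ($H{\left(D \right)} = \left(-1\right) \left(-3\right) = 3$)
$\left(-101 - 102\right) \left(-5\right) - H{\left(r{\left(3 \right)} \right)} = \left(-101 - 102\right) \left(-5\right) - 3 = \left(-203\right) \left(-5\right) - 3 = 1015 - 3 = 1012$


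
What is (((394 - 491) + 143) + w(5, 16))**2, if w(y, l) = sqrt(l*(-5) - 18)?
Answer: 2018 + 644*I*sqrt(2) ≈ 2018.0 + 910.75*I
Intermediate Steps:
w(y, l) = sqrt(-18 - 5*l) (w(y, l) = sqrt(-5*l - 18) = sqrt(-18 - 5*l))
(((394 - 491) + 143) + w(5, 16))**2 = (((394 - 491) + 143) + sqrt(-18 - 5*16))**2 = ((-97 + 143) + sqrt(-18 - 80))**2 = (46 + sqrt(-98))**2 = (46 + 7*I*sqrt(2))**2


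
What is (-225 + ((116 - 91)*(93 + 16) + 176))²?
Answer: 7160976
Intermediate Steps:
(-225 + ((116 - 91)*(93 + 16) + 176))² = (-225 + (25*109 + 176))² = (-225 + (2725 + 176))² = (-225 + 2901)² = 2676² = 7160976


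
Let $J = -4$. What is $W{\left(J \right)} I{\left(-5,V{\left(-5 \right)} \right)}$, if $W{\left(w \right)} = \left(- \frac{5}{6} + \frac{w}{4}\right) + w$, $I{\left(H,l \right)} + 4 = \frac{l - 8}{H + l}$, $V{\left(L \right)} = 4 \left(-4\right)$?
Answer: $\frac{50}{3} \approx 16.667$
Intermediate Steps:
$V{\left(L \right)} = -16$
$I{\left(H,l \right)} = -4 + \frac{-8 + l}{H + l}$ ($I{\left(H,l \right)} = -4 + \frac{l - 8}{H + l} = -4 + \frac{-8 + l}{H + l}$)
$W{\left(w \right)} = - \frac{5}{6} + \frac{5 w}{4}$ ($W{\left(w \right)} = \left(\left(-5\right) \frac{1}{6} + w \frac{1}{4}\right) + w = \left(- \frac{5}{6} + \frac{w}{4}\right) + w = - \frac{5}{6} + \frac{5 w}{4}$)
$W{\left(J \right)} I{\left(-5,V{\left(-5 \right)} \right)} = \left(- \frac{5}{6} + \frac{5}{4} \left(-4\right)\right) \frac{-8 - -20 - -48}{-5 - 16} = \left(- \frac{5}{6} - 5\right) \frac{-8 + 20 + 48}{-21} = - \frac{35 \left(\left(- \frac{1}{21}\right) 60\right)}{6} = \left(- \frac{35}{6}\right) \left(- \frac{20}{7}\right) = \frac{50}{3}$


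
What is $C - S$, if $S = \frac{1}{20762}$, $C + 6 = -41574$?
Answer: $- \frac{863283961}{20762} \approx -41580.0$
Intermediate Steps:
$C = -41580$ ($C = -6 - 41574 = -41580$)
$S = \frac{1}{20762} \approx 4.8165 \cdot 10^{-5}$
$C - S = -41580 - \frac{1}{20762} = - \frac{863283961}{20762}$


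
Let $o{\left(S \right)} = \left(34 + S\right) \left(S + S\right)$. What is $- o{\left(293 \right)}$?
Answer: $-191622$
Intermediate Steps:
$o{\left(S \right)} = 2 S \left(34 + S\right)$ ($o{\left(S \right)} = \left(34 + S\right) 2 S = 2 S \left(34 + S\right)$)
$- o{\left(293 \right)} = - 2 \cdot 293 \left(34 + 293\right) = - 2 \cdot 293 \cdot 327 = \left(-1\right) 191622 = -191622$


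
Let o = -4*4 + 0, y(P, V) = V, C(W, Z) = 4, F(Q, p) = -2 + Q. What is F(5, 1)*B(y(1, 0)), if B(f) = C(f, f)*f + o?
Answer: -48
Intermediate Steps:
o = -16 (o = -16 + 0 = -16)
B(f) = -16 + 4*f (B(f) = 4*f - 16 = -16 + 4*f)
F(5, 1)*B(y(1, 0)) = (-2 + 5)*(-16 + 4*0) = 3*(-16 + 0) = 3*(-16) = -48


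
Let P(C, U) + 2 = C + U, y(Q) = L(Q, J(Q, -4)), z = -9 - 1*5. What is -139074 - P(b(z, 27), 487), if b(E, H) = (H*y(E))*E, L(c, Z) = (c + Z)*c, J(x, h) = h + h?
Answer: -23135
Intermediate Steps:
J(x, h) = 2*h
z = -14 (z = -9 - 5 = -14)
L(c, Z) = c*(Z + c) (L(c, Z) = (Z + c)*c = c*(Z + c))
y(Q) = Q*(-8 + Q) (y(Q) = Q*(2*(-4) + Q) = Q*(-8 + Q))
b(E, H) = H*E²*(-8 + E) (b(E, H) = (H*(E*(-8 + E)))*E = (E*H*(-8 + E))*E = H*E²*(-8 + E))
P(C, U) = -2 + C + U (P(C, U) = -2 + (C + U) = -2 + C + U)
-139074 - P(b(z, 27), 487) = -139074 - (-2 + 27*(-14)²*(-8 - 14) + 487) = -139074 - (-2 + 27*196*(-22) + 487) = -139074 - (-2 - 116424 + 487) = -139074 - 1*(-115939) = -139074 + 115939 = -23135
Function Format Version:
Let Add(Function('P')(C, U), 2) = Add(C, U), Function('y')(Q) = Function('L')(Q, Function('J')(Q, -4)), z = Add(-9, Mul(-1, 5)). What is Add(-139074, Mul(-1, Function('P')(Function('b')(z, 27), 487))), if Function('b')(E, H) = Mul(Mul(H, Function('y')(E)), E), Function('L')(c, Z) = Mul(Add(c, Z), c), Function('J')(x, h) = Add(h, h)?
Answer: -23135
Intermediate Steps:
Function('J')(x, h) = Mul(2, h)
z = -14 (z = Add(-9, -5) = -14)
Function('L')(c, Z) = Mul(c, Add(Z, c)) (Function('L')(c, Z) = Mul(Add(Z, c), c) = Mul(c, Add(Z, c)))
Function('y')(Q) = Mul(Q, Add(-8, Q)) (Function('y')(Q) = Mul(Q, Add(Mul(2, -4), Q)) = Mul(Q, Add(-8, Q)))
Function('b')(E, H) = Mul(H, Pow(E, 2), Add(-8, E)) (Function('b')(E, H) = Mul(Mul(H, Mul(E, Add(-8, E))), E) = Mul(Mul(E, H, Add(-8, E)), E) = Mul(H, Pow(E, 2), Add(-8, E)))
Function('P')(C, U) = Add(-2, C, U) (Function('P')(C, U) = Add(-2, Add(C, U)) = Add(-2, C, U))
Add(-139074, Mul(-1, Function('P')(Function('b')(z, 27), 487))) = Add(-139074, Mul(-1, Add(-2, Mul(27, Pow(-14, 2), Add(-8, -14)), 487))) = Add(-139074, Mul(-1, Add(-2, Mul(27, 196, -22), 487))) = Add(-139074, Mul(-1, Add(-2, -116424, 487))) = Add(-139074, Mul(-1, -115939)) = Add(-139074, 115939) = -23135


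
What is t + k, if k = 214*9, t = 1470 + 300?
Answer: 3696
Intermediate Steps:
t = 1770
k = 1926
t + k = 1770 + 1926 = 3696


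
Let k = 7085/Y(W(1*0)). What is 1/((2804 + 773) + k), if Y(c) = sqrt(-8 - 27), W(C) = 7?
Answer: 25039/99603948 + 1417*I*sqrt(35)/99603948 ≈ 0.00025139 + 8.4164e-5*I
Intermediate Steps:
Y(c) = I*sqrt(35) (Y(c) = sqrt(-35) = I*sqrt(35))
k = -1417*I*sqrt(35)/7 (k = 7085/((I*sqrt(35))) = 7085*(-I*sqrt(35)/35) = -1417*I*sqrt(35)/7 ≈ -1197.6*I)
1/((2804 + 773) + k) = 1/((2804 + 773) - 1417*I*sqrt(35)/7) = 1/(3577 - 1417*I*sqrt(35)/7)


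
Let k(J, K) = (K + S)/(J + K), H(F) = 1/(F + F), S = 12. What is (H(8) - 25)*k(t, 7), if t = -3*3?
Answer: 7581/32 ≈ 236.91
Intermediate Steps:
H(F) = 1/(2*F)
t = -9
k(J, K) = (12 + K)/(J + K) (k(J, K) = (K + 12)/(J + K) = (12 + K)/(J + K))
(H(8) - 25)*k(t, 7) = ((½)/8 - 25)*((12 + 7)/(-9 + 7)) = ((½)*(⅛) - 25)*(19/(-2)) = (1/16 - 25)*(-½*19) = -399/16*(-19/2) = 7581/32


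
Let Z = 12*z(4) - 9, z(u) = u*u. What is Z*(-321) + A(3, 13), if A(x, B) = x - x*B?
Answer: -58779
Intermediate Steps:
A(x, B) = x - B*x
z(u) = u²
Z = 183 (Z = 12*4² - 9 = 12*16 - 9 = 192 - 9 = 183)
Z*(-321) + A(3, 13) = 183*(-321) + 3*(1 - 1*13) = -58743 + 3*(1 - 13) = -58743 + 3*(-12) = -58743 - 36 = -58779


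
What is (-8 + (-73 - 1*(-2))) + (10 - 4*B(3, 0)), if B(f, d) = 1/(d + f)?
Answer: -211/3 ≈ -70.333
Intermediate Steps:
(-8 + (-73 - 1*(-2))) + (10 - 4*B(3, 0)) = (-8 + (-73 - 1*(-2))) + (10 - 4/(0 + 3)) = (-8 + (-73 + 2)) + (10 - 4/3) = (-8 - 71) + (10 - 4*1/3) = -79 + (10 - 4/3) = -79 + 26/3 = -211/3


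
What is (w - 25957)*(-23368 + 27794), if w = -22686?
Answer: -215293918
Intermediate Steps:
(w - 25957)*(-23368 + 27794) = (-22686 - 25957)*(-23368 + 27794) = -48643*4426 = -215293918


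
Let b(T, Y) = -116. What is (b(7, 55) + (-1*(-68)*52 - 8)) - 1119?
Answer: 2293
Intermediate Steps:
(b(7, 55) + (-1*(-68)*52 - 8)) - 1119 = (-116 + (-1*(-68)*52 - 8)) - 1119 = (-116 + (68*52 - 8)) - 1119 = (-116 + (3536 - 8)) - 1119 = (-116 + 3528) - 1119 = 3412 - 1119 = 2293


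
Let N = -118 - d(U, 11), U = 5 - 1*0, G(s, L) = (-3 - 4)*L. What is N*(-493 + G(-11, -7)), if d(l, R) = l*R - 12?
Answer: 71484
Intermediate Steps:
G(s, L) = -7*L
U = 5 (U = 5 + 0 = 5)
d(l, R) = -12 + R*l (d(l, R) = R*l - 12 = -12 + R*l)
N = -161 (N = -118 - (-12 + 11*5) = -118 - (-12 + 55) = -118 - 1*43 = -118 - 43 = -161)
N*(-493 + G(-11, -7)) = -161*(-493 - 7*(-7)) = -161*(-493 + 49) = -161*(-444) = 71484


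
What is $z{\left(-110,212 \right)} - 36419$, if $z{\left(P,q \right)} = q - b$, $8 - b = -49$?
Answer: $-36264$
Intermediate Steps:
$b = 57$ ($b = 8 - -49 = 8 + 49 = 57$)
$z{\left(P,q \right)} = -57 + q$ ($z{\left(P,q \right)} = q - 57 = -57 + q$)
$z{\left(-110,212 \right)} - 36419 = \left(-57 + 212\right) - 36419 = 155 - 36419 = -36264$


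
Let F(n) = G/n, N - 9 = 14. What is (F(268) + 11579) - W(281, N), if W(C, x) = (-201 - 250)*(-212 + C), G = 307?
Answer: 11443371/268 ≈ 42699.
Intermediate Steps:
N = 23 (N = 9 + 14 = 23)
W(C, x) = 95612 - 451*C (W(C, x) = -451*(-212 + C) = 95612 - 451*C)
F(n) = 307/n
(F(268) + 11579) - W(281, N) = (307/268 + 11579) - (95612 - 451*281) = (307*(1/268) + 11579) - (95612 - 126731) = (307/268 + 11579) - 1*(-31119) = 3103479/268 + 31119 = 11443371/268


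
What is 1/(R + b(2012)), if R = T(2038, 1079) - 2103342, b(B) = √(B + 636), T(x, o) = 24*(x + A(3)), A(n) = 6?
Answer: -1027143/2110045483574 - √662/2110045483574 ≈ -4.8680e-7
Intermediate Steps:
T(x, o) = 144 + 24*x (T(x, o) = 24*(x + 6) = 24*(6 + x) = 144 + 24*x)
b(B) = √(636 + B)
R = -2054286 (R = (144 + 24*2038) - 2103342 = (144 + 48912) - 2103342 = 49056 - 2103342 = -2054286)
1/(R + b(2012)) = 1/(-2054286 + √(636 + 2012)) = 1/(-2054286 + √2648) = 1/(-2054286 + 2*√662)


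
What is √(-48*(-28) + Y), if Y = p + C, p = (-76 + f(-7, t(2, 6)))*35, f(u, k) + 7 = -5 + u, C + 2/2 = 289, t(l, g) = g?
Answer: I*√1693 ≈ 41.146*I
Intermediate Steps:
C = 288 (C = -1 + 289 = 288)
f(u, k) = -12 + u (f(u, k) = -7 + (-5 + u) = -12 + u)
p = -3325 (p = (-76 + (-12 - 7))*35 = (-76 - 19)*35 = -95*35 = -3325)
Y = -3037 (Y = -3325 + 288 = -3037)
√(-48*(-28) + Y) = √(-48*(-28) - 3037) = √(1344 - 3037) = √(-1693) = I*√1693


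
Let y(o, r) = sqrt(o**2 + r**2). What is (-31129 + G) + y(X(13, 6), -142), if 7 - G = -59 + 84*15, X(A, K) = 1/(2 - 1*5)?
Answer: -32323 + sqrt(181477)/3 ≈ -32181.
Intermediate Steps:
X(A, K) = -1/3 (X(A, K) = 1/(2 - 5) = 1/(-3) = -1/3)
G = -1194 (G = 7 - (-59 + 84*15) = 7 - (-59 + 1260) = 7 - 1*1201 = 7 - 1201 = -1194)
(-31129 + G) + y(X(13, 6), -142) = (-31129 - 1194) + sqrt((-1/3)**2 + (-142)**2) = -32323 + sqrt(1/9 + 20164) = -32323 + sqrt(181477/9) = -32323 + sqrt(181477)/3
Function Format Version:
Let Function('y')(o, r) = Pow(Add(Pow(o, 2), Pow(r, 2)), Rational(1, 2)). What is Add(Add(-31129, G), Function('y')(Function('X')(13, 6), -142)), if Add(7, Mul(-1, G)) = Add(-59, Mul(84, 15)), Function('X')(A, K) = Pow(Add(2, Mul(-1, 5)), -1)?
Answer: Add(-32323, Mul(Rational(1, 3), Pow(181477, Rational(1, 2)))) ≈ -32181.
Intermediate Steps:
Function('X')(A, K) = Rational(-1, 3) (Function('X')(A, K) = Pow(Add(2, -5), -1) = Pow(-3, -1) = Rational(-1, 3))
G = -1194 (G = Add(7, Mul(-1, Add(-59, Mul(84, 15)))) = Add(7, Mul(-1, Add(-59, 1260))) = Add(7, Mul(-1, 1201)) = Add(7, -1201) = -1194)
Add(Add(-31129, G), Function('y')(Function('X')(13, 6), -142)) = Add(Add(-31129, -1194), Pow(Add(Pow(Rational(-1, 3), 2), Pow(-142, 2)), Rational(1, 2))) = Add(-32323, Pow(Add(Rational(1, 9), 20164), Rational(1, 2))) = Add(-32323, Pow(Rational(181477, 9), Rational(1, 2))) = Add(-32323, Mul(Rational(1, 3), Pow(181477, Rational(1, 2))))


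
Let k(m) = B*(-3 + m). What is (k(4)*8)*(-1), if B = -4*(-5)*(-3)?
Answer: 480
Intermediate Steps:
B = -60 (B = 20*(-3) = -60)
k(m) = 180 - 60*m (k(m) = -60*(-3 + m) = 180 - 60*m)
(k(4)*8)*(-1) = ((180 - 60*4)*8)*(-1) = ((180 - 240)*8)*(-1) = -60*8*(-1) = -480*(-1) = 480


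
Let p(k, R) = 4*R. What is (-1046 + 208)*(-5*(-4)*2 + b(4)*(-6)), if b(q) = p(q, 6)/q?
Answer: -3352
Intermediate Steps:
b(q) = 24/q (b(q) = (4*6)/q = 24/q)
(-1046 + 208)*(-5*(-4)*2 + b(4)*(-6)) = (-1046 + 208)*(-5*(-4)*2 + (24/4)*(-6)) = -838*(20*2 + (24*(¼))*(-6)) = -838*(40 + 6*(-6)) = -838*(40 - 36) = -838*4 = -3352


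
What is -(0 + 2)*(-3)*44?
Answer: 264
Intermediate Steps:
-(0 + 2)*(-3)*44 = -2*(-3)*44 = -1*(-6)*44 = 6*44 = 264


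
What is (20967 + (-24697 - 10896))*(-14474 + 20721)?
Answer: -91368622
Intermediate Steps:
(20967 + (-24697 - 10896))*(-14474 + 20721) = (20967 - 35593)*6247 = -14626*6247 = -91368622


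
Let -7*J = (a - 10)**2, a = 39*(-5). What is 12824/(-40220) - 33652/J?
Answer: 446772774/84512275 ≈ 5.2865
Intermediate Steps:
a = -195
J = -42025/7 (J = -(-195 - 10)**2/7 = -1/7*(-205)**2 = -1/7*42025 = -42025/7 ≈ -6003.6)
12824/(-40220) - 33652/J = 12824/(-40220) - 33652/(-42025/7) = 12824*(-1/40220) - 33652*(-7/42025) = -3206/10055 + 235564/42025 = 446772774/84512275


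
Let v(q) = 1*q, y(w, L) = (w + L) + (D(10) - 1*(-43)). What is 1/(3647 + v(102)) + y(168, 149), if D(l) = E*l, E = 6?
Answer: 1574581/3749 ≈ 420.00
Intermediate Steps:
D(l) = 6*l
y(w, L) = 103 + L + w (y(w, L) = (w + L) + (6*10 - 1*(-43)) = (L + w) + (60 + 43) = (L + w) + 103 = 103 + L + w)
v(q) = q
1/(3647 + v(102)) + y(168, 149) = 1/(3647 + 102) + (103 + 149 + 168) = 1/3749 + 420 = 1574581/3749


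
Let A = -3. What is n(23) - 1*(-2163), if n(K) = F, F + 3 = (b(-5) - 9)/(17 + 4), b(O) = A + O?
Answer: 45343/21 ≈ 2159.2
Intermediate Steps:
b(O) = -3 + O
F = -80/21 (F = -3 + ((-3 - 5) - 9)/(17 + 4) = -3 + (-8 - 9)/21 = -3 - 17*1/21 = -3 - 17/21 = -80/21 ≈ -3.8095)
n(K) = -80/21
n(23) - 1*(-2163) = -80/21 - 1*(-2163) = -80/21 + 2163 = 45343/21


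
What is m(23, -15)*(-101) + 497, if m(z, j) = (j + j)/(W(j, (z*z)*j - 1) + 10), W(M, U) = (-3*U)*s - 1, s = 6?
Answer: 23667653/47619 ≈ 497.02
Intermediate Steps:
W(M, U) = -1 - 18*U (W(M, U) = -3*U*6 - 1 = -18*U - 1 = -1 - 18*U)
m(z, j) = 2*j/(27 - 18*j*z²) (m(z, j) = (j + j)/((-1 - 18*((z*z)*j - 1)) + 10) = (2*j)/((-1 - 18*(z²*j - 1)) + 10) = (2*j)/((-1 - 18*(j*z² - 1)) + 10) = (2*j)/((-1 - 18*(-1 + j*z²)) + 10) = (2*j)/((-1 + (18 - 18*j*z²)) + 10) = (2*j)/((17 - 18*j*z²) + 10) = (2*j)/(27 - 18*j*z²) = 2*j/(27 - 18*j*z²))
m(23, -15)*(-101) + 497 = -2*(-15)/(-27 + 18*(-15)*23²)*(-101) + 497 = -2*(-15)/(-27 + 18*(-15)*529)*(-101) + 497 = -2*(-15)/(-27 - 142830)*(-101) + 497 = -2*(-15)/(-142857)*(-101) + 497 = -2*(-15)*(-1/142857)*(-101) + 497 = -10/47619*(-101) + 497 = 1010/47619 + 497 = 23667653/47619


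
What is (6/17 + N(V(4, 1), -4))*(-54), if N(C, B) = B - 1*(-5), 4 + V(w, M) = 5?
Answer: -1242/17 ≈ -73.059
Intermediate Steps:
V(w, M) = 1 (V(w, M) = -4 + 5 = 1)
N(C, B) = 5 + B (N(C, B) = B + 5 = 5 + B)
(6/17 + N(V(4, 1), -4))*(-54) = (6/17 + (5 - 4))*(-54) = (6*(1/17) + 1)*(-54) = (6/17 + 1)*(-54) = (23/17)*(-54) = -1242/17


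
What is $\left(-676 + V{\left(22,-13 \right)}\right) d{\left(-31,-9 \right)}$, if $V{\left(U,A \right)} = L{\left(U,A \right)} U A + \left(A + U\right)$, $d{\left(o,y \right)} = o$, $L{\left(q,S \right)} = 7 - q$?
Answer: $-112313$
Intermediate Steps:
$V{\left(U,A \right)} = A + U + A U \left(7 - U\right)$ ($V{\left(U,A \right)} = \left(7 - U\right) U A + \left(A + U\right) = U \left(7 - U\right) A + \left(A + U\right) = A U \left(7 - U\right) + \left(A + U\right) = A + U + A U \left(7 - U\right)$)
$\left(-676 + V{\left(22,-13 \right)}\right) d{\left(-31,-9 \right)} = \left(-676 - \left(-9 - 286 \left(-7 + 22\right)\right)\right) \left(-31\right) = \left(-676 - \left(-9 - 286 \cdot 15\right)\right) \left(-31\right) = \left(-676 + \left(-13 + 22 + 4290\right)\right) \left(-31\right) = \left(-676 + 4299\right) \left(-31\right) = 3623 \left(-31\right) = -112313$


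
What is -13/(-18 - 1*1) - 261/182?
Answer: -2593/3458 ≈ -0.74986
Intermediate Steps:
-13/(-18 - 1*1) - 261/182 = -13/(-18 - 1) - 261*1/182 = -13/(-19) - 261/182 = -13*(-1/19) - 261/182 = 13/19 - 261/182 = -2593/3458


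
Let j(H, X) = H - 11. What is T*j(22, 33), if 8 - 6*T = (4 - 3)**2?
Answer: 77/6 ≈ 12.833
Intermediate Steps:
j(H, X) = -11 + H
T = 7/6 (T = 4/3 - (4 - 3)**2/6 = 4/3 - 1/6*1**2 = 4/3 - 1/6*1 = 4/3 - 1/6 = 7/6 ≈ 1.1667)
T*j(22, 33) = 7*(-11 + 22)/6 = (7/6)*11 = 77/6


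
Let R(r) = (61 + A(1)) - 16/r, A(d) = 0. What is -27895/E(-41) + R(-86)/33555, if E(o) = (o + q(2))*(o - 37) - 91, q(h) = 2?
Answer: -13413651698/1419298205 ≈ -9.4509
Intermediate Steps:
R(r) = 61 - 16/r (R(r) = (61 + 0) - 16/r = 61 - 16/r)
E(o) = -91 + (-37 + o)*(2 + o) (E(o) = (o + 2)*(o - 37) - 91 = (2 + o)*(-37 + o) - 91 = (-37 + o)*(2 + o) - 91 = -91 + (-37 + o)*(2 + o))
-27895/E(-41) + R(-86)/33555 = -27895/(-165 + (-41)**2 - 35*(-41)) + (61 - 16/(-86))/33555 = -27895/(-165 + 1681 + 1435) + (61 - 16*(-1/86))*(1/33555) = -27895/2951 + (61 + 8/43)*(1/33555) = -27895*1/2951 + (2631/43)*(1/33555) = -27895/2951 + 877/480955 = -13413651698/1419298205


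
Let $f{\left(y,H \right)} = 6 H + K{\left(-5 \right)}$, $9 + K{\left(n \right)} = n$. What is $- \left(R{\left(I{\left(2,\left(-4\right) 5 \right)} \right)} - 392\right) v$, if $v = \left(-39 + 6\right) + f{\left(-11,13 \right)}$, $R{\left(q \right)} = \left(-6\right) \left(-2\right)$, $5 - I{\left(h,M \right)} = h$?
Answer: $11780$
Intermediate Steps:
$K{\left(n \right)} = -9 + n$
$f{\left(y,H \right)} = -14 + 6 H$ ($f{\left(y,H \right)} = 6 H - 14 = -14 + 6 H$)
$I{\left(h,M \right)} = 5 - h$
$R{\left(q \right)} = 12$
$v = 31$ ($v = \left(-39 + 6\right) + \left(-14 + 6 \cdot 13\right) = -33 + \left(-14 + 78\right) = -33 + 64 = 31$)
$- \left(R{\left(I{\left(2,\left(-4\right) 5 \right)} \right)} - 392\right) v = - \left(12 - 392\right) 31 = - \left(-380\right) 31 = \left(-1\right) \left(-11780\right) = 11780$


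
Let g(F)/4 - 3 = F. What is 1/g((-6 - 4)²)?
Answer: 1/412 ≈ 0.0024272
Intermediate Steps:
g(F) = 12 + 4*F
1/g((-6 - 4)²) = 1/(12 + 4*(-6 - 4)²) = 1/(12 + 4*(-10)²) = 1/(12 + 4*100) = 1/(12 + 400) = 1/412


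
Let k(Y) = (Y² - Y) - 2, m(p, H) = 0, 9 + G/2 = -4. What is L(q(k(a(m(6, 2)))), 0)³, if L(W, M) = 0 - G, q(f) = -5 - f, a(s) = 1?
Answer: 17576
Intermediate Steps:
G = -26 (G = -18 + 2*(-4) = -18 - 8 = -26)
k(Y) = -2 + Y² - Y
L(W, M) = 26 (L(W, M) = 0 - 1*(-26) = 0 + 26 = 26)
L(q(k(a(m(6, 2)))), 0)³ = 26³ = 17576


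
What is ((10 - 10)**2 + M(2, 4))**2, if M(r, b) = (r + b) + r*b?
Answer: 196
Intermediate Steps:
M(r, b) = b + r + b*r (M(r, b) = (b + r) + b*r = b + r + b*r)
((10 - 10)**2 + M(2, 4))**2 = ((10 - 10)**2 + (4 + 2 + 4*2))**2 = (0**2 + (4 + 2 + 8))**2 = (0 + 14)**2 = 14**2 = 196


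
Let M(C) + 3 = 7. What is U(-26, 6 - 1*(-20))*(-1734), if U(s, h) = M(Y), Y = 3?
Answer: -6936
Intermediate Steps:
M(C) = 4 (M(C) = -3 + 7 = 4)
U(s, h) = 4
U(-26, 6 - 1*(-20))*(-1734) = 4*(-1734) = -6936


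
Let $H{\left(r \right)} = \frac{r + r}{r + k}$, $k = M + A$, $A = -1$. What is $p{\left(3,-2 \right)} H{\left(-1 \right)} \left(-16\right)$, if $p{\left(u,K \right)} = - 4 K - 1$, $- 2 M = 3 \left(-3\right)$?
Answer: $\frac{448}{5} \approx 89.6$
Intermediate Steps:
$M = \frac{9}{2}$ ($M = - \frac{3 \left(-3\right)}{2} = \left(- \frac{1}{2}\right) \left(-9\right) = \frac{9}{2} \approx 4.5$)
$k = \frac{7}{2}$ ($k = \frac{9}{2} - 1 = \frac{7}{2} \approx 3.5$)
$p{\left(u,K \right)} = -1 - 4 K$
$H{\left(r \right)} = \frac{2 r}{\frac{7}{2} + r}$ ($H{\left(r \right)} = \frac{r + r}{r + \frac{7}{2}} = \frac{2 r}{\frac{7}{2} + r}$)
$p{\left(3,-2 \right)} H{\left(-1 \right)} \left(-16\right) = \left(-1 - -8\right) 4 \left(-1\right) \frac{1}{7 + 2 \left(-1\right)} \left(-16\right) = \left(-1 + 8\right) 4 \left(-1\right) \frac{1}{7 - 2} \left(-16\right) = 7 \cdot 4 \left(-1\right) \frac{1}{5} \left(-16\right) = 7 \left(- \frac{4}{5}\right) \left(-16\right) = \left(- \frac{28}{5}\right) \left(-16\right) = \frac{448}{5}$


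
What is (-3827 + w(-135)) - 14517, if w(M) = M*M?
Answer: -119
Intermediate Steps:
w(M) = M²
(-3827 + w(-135)) - 14517 = (-3827 + (-135)²) - 14517 = (-3827 + 18225) - 14517 = 14398 - 14517 = -119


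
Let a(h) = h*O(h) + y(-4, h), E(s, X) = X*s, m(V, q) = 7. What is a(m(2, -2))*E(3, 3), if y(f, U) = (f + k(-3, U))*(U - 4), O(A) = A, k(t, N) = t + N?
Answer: 441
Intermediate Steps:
k(t, N) = N + t
y(f, U) = (-4 + U)*(-3 + U + f) (y(f, U) = (f + (U - 3))*(U - 4) = (f + (-3 + U))*(-4 + U) = (-3 + U + f)*(-4 + U) = (-4 + U)*(-3 + U + f))
a(h) = 28 - 11*h + 2*h² (a(h) = h*h + (12 + h² - 7*h - 4*(-4) + h*(-4)) = h² + (12 + h² - 7*h + 16 - 4*h) = h² + (28 + h² - 11*h) = 28 - 11*h + 2*h²)
a(m(2, -2))*E(3, 3) = (28 - 11*7 + 2*7²)*(3*3) = (28 - 77 + 2*49)*9 = (28 - 77 + 98)*9 = 49*9 = 441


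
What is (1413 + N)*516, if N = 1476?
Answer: 1490724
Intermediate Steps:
(1413 + N)*516 = (1413 + 1476)*516 = 2889*516 = 1490724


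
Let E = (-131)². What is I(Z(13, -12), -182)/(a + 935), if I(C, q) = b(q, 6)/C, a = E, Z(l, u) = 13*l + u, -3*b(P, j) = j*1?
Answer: -1/1420536 ≈ -7.0396e-7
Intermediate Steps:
b(P, j) = -j/3
Z(l, u) = u + 13*l
E = 17161
a = 17161
I(C, q) = -2/C (I(C, q) = (-⅓*6)/C = -2/C)
I(Z(13, -12), -182)/(a + 935) = (-2/(-12 + 13*13))/(17161 + 935) = -2/(-12 + 169)/18096 = -2/157*(1/18096) = -2*1/157*(1/18096) = -2/157*1/18096 = -1/1420536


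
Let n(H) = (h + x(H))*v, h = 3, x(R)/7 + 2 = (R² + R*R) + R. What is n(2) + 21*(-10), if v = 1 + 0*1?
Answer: -151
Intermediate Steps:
x(R) = -14 + 7*R + 14*R² (x(R) = -14 + 7*((R² + R*R) + R) = -14 + 7*((R² + R²) + R) = -14 + 7*(2*R² + R) = -14 + 7*(R + 2*R²) = -14 + (7*R + 14*R²) = -14 + 7*R + 14*R²)
v = 1 (v = 1 + 0 = 1)
n(H) = -11 + 7*H + 14*H² (n(H) = (3 + (-14 + 7*H + 14*H²))*1 = (-11 + 7*H + 14*H²)*1 = -11 + 7*H + 14*H²)
n(2) + 21*(-10) = (-11 + 7*2 + 14*2²) + 21*(-10) = (-11 + 14 + 14*4) - 210 = (-11 + 14 + 56) - 210 = 59 - 210 = -151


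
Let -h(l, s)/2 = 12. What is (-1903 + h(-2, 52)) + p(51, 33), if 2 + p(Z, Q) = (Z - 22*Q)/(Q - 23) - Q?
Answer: -4059/2 ≈ -2029.5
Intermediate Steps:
h(l, s) = -24 (h(l, s) = -2*12 = -24)
p(Z, Q) = -2 - Q + (Z - 22*Q)/(-23 + Q) (p(Z, Q) = -2 + ((Z - 22*Q)/(Q - 23) - Q) = -2 + ((Z - 22*Q)/(-23 + Q) - Q) = -2 + (-Q + (Z - 22*Q)/(-23 + Q)) = -2 - Q + (Z - 22*Q)/(-23 + Q))
(-1903 + h(-2, 52)) + p(51, 33) = (-1903 - 24) + (46 + 51 - 1*33 - 1*33²)/(-23 + 33) = -1927 + (46 + 51 - 33 - 1*1089)/10 = -1927 + (46 + 51 - 33 - 1089)/10 = -1927 + (⅒)*(-1025) = -1927 - 205/2 = -4059/2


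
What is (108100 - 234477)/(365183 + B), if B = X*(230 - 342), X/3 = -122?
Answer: -126377/406175 ≈ -0.31114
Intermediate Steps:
X = -366 (X = 3*(-122) = -366)
B = 40992 (B = -366*(230 - 342) = -366*(-112) = 40992)
(108100 - 234477)/(365183 + B) = (108100 - 234477)/(365183 + 40992) = -126377/406175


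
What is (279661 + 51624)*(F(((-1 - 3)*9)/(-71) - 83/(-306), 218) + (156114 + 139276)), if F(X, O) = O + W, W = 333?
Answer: 98040814185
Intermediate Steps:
F(X, O) = 333 + O (F(X, O) = O + 333 = 333 + O)
(279661 + 51624)*(F(((-1 - 3)*9)/(-71) - 83/(-306), 218) + (156114 + 139276)) = (279661 + 51624)*((333 + 218) + (156114 + 139276)) = 331285*(551 + 295390) = 331285*295941 = 98040814185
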